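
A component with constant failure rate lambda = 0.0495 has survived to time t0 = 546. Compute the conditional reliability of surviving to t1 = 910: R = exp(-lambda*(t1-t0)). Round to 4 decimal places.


lambda = 0.0495
t0 = 546, t1 = 910
t1 - t0 = 364
lambda * (t1-t0) = 0.0495 * 364 = 18.018
R = exp(-18.018)
R = 0.0

0.0


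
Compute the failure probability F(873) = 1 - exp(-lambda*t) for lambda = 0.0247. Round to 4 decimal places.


lambda = 0.0247, t = 873
lambda * t = 21.5631
exp(-21.5631) = 0.0
F(t) = 1 - 0.0
F(t) = 1.0

1.0


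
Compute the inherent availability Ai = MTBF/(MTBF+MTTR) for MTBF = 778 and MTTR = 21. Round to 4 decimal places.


MTBF = 778
MTTR = 21
MTBF + MTTR = 799
Ai = 778 / 799
Ai = 0.9737

0.9737


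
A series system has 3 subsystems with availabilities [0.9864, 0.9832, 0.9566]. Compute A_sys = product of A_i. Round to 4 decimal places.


Subsystems: [0.9864, 0.9832, 0.9566]
After subsystem 1 (A=0.9864): product = 0.9864
After subsystem 2 (A=0.9832): product = 0.9698
After subsystem 3 (A=0.9566): product = 0.9277
A_sys = 0.9277

0.9277


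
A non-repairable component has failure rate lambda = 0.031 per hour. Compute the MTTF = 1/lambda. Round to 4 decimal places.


lambda = 0.031
MTTF = 1 / 0.031
MTTF = 32.2581

32.2581


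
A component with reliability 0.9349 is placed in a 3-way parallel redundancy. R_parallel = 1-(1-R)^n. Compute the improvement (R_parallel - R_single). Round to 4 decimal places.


R_single = 0.9349, n = 3
1 - R_single = 0.0651
(1 - R_single)^n = 0.0651^3 = 0.0003
R_parallel = 1 - 0.0003 = 0.9997
Improvement = 0.9997 - 0.9349
Improvement = 0.0648

0.0648


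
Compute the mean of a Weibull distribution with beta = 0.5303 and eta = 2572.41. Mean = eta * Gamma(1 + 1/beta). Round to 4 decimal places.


beta = 0.5303, eta = 2572.41
1/beta = 1.8857
1 + 1/beta = 2.8857
Gamma(2.8857) = 1.8046
Mean = 2572.41 * 1.8046
Mean = 4642.0549

4642.0549


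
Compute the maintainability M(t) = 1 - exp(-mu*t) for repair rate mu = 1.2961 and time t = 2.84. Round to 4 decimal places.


mu = 1.2961, t = 2.84
mu * t = 1.2961 * 2.84 = 3.6809
exp(-3.6809) = 0.0252
M(t) = 1 - 0.0252
M(t) = 0.9748

0.9748


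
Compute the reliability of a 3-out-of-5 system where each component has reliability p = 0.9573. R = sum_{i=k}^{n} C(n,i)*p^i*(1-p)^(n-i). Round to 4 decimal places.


k = 3, n = 5, p = 0.9573
i=3: C(5,3)=10 * 0.9573^3 * 0.0427^2 = 0.016
i=4: C(5,4)=5 * 0.9573^4 * 0.0427^1 = 0.1793
i=5: C(5,5)=1 * 0.9573^5 * 0.0427^0 = 0.804
R = sum of terms = 0.9993

0.9993


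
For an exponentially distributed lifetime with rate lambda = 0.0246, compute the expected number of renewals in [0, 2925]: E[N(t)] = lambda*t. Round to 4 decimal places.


lambda = 0.0246
t = 2925
E[N(t)] = lambda * t
E[N(t)] = 0.0246 * 2925
E[N(t)] = 71.955

71.955


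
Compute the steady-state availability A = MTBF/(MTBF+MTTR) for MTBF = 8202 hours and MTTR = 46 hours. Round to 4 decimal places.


MTBF = 8202
MTTR = 46
MTBF + MTTR = 8248
A = 8202 / 8248
A = 0.9944

0.9944


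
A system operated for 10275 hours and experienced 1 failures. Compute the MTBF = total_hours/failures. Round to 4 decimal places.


total_hours = 10275
failures = 1
MTBF = 10275 / 1
MTBF = 10275.0

10275.0


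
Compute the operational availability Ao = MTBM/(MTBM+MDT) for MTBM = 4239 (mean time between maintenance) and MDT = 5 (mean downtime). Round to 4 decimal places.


MTBM = 4239
MDT = 5
MTBM + MDT = 4244
Ao = 4239 / 4244
Ao = 0.9988

0.9988


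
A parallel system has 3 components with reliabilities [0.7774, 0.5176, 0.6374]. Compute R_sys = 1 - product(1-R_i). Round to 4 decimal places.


Components: [0.7774, 0.5176, 0.6374]
(1 - 0.7774) = 0.2226, running product = 0.2226
(1 - 0.5176) = 0.4824, running product = 0.1074
(1 - 0.6374) = 0.3626, running product = 0.0389
Product of (1-R_i) = 0.0389
R_sys = 1 - 0.0389 = 0.9611

0.9611


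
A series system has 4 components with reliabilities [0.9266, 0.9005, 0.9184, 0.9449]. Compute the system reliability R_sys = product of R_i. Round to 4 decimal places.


Components: [0.9266, 0.9005, 0.9184, 0.9449]
After component 1 (R=0.9266): product = 0.9266
After component 2 (R=0.9005): product = 0.8344
After component 3 (R=0.9184): product = 0.7663
After component 4 (R=0.9449): product = 0.7241
R_sys = 0.7241

0.7241


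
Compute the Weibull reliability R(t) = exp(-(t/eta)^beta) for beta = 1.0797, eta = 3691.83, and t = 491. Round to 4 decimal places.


beta = 1.0797, eta = 3691.83, t = 491
t/eta = 491 / 3691.83 = 0.133
(t/eta)^beta = 0.133^1.0797 = 0.1132
R(t) = exp(-0.1132)
R(t) = 0.8929

0.8929


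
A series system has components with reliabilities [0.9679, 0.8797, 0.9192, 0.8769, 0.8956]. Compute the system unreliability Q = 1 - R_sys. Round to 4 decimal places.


Components: [0.9679, 0.8797, 0.9192, 0.8769, 0.8956]
After component 1: product = 0.9679
After component 2: product = 0.8515
After component 3: product = 0.7827
After component 4: product = 0.6863
After component 5: product = 0.6147
R_sys = 0.6147
Q = 1 - 0.6147 = 0.3853

0.3853


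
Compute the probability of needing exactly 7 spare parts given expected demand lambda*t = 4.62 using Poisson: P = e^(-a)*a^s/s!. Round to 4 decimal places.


a = 4.62, s = 7
e^(-a) = e^(-4.62) = 0.0099
a^s = 4.62^7 = 44925.5941
s! = 5040
P = 0.0099 * 44925.5941 / 5040
P = 0.0878

0.0878


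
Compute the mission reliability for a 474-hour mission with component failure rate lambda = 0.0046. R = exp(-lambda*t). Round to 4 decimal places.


lambda = 0.0046
mission_time = 474
lambda * t = 0.0046 * 474 = 2.1804
R = exp(-2.1804)
R = 0.113

0.113


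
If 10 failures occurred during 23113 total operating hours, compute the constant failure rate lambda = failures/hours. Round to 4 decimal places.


failures = 10
total_hours = 23113
lambda = 10 / 23113
lambda = 0.0004

0.0004


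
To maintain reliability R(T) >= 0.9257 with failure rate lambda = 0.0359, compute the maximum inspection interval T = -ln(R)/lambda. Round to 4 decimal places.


R_target = 0.9257
lambda = 0.0359
-ln(0.9257) = 0.0772
T = 0.0772 / 0.0359
T = 2.1506

2.1506


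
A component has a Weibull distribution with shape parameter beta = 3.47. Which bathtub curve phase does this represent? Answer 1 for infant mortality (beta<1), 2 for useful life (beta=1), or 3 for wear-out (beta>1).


beta = 3.47
Compare beta to 1:
beta < 1 => infant mortality (phase 1)
beta = 1 => useful life (phase 2)
beta > 1 => wear-out (phase 3)
Since beta = 3.47, this is wear-out (increasing failure rate)
Phase = 3

3


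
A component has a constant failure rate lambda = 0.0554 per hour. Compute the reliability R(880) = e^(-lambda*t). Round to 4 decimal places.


lambda = 0.0554
t = 880
lambda * t = 48.752
R(t) = e^(-48.752)
R(t) = 0.0

0.0


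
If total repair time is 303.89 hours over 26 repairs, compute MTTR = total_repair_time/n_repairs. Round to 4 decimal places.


total_repair_time = 303.89
n_repairs = 26
MTTR = 303.89 / 26
MTTR = 11.6881

11.6881


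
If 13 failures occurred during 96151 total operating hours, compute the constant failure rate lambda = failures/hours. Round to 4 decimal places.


failures = 13
total_hours = 96151
lambda = 13 / 96151
lambda = 0.0001

0.0001


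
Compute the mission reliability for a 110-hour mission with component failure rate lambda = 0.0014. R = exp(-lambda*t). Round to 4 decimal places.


lambda = 0.0014
mission_time = 110
lambda * t = 0.0014 * 110 = 0.154
R = exp(-0.154)
R = 0.8573

0.8573


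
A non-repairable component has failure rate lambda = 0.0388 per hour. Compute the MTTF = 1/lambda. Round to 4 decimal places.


lambda = 0.0388
MTTF = 1 / 0.0388
MTTF = 25.7732

25.7732


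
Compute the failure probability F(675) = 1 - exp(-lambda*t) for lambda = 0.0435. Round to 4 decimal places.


lambda = 0.0435, t = 675
lambda * t = 29.3625
exp(-29.3625) = 0.0
F(t) = 1 - 0.0
F(t) = 1.0

1.0


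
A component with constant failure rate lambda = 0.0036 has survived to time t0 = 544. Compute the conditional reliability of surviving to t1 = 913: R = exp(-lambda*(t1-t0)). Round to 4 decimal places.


lambda = 0.0036
t0 = 544, t1 = 913
t1 - t0 = 369
lambda * (t1-t0) = 0.0036 * 369 = 1.3284
R = exp(-1.3284)
R = 0.2649

0.2649


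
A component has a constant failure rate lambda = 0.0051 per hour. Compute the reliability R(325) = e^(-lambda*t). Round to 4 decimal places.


lambda = 0.0051
t = 325
lambda * t = 1.6575
R(t) = e^(-1.6575)
R(t) = 0.1906

0.1906


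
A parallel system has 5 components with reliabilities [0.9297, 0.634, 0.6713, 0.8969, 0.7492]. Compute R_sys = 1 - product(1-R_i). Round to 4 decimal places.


Components: [0.9297, 0.634, 0.6713, 0.8969, 0.7492]
(1 - 0.9297) = 0.0703, running product = 0.0703
(1 - 0.634) = 0.366, running product = 0.0257
(1 - 0.6713) = 0.3287, running product = 0.0085
(1 - 0.8969) = 0.1031, running product = 0.0009
(1 - 0.7492) = 0.2508, running product = 0.0002
Product of (1-R_i) = 0.0002
R_sys = 1 - 0.0002 = 0.9998

0.9998


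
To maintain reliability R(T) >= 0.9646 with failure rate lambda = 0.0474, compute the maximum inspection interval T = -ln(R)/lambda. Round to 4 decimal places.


R_target = 0.9646
lambda = 0.0474
-ln(0.9646) = 0.036
T = 0.036 / 0.0474
T = 0.7604

0.7604


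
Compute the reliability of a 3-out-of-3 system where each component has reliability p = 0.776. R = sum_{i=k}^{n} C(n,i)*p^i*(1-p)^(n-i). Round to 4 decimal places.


k = 3, n = 3, p = 0.776
i=3: C(3,3)=1 * 0.776^3 * 0.224^0 = 0.4673
R = sum of terms = 0.4673

0.4673


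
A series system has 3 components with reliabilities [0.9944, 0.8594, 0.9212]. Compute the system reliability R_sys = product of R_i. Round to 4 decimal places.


Components: [0.9944, 0.8594, 0.9212]
After component 1 (R=0.9944): product = 0.9944
After component 2 (R=0.8594): product = 0.8546
After component 3 (R=0.9212): product = 0.7872
R_sys = 0.7872

0.7872


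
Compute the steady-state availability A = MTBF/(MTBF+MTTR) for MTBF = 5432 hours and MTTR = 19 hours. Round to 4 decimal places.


MTBF = 5432
MTTR = 19
MTBF + MTTR = 5451
A = 5432 / 5451
A = 0.9965

0.9965


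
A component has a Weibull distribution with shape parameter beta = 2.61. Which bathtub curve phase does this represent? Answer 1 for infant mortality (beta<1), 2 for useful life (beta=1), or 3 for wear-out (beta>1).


beta = 2.61
Compare beta to 1:
beta < 1 => infant mortality (phase 1)
beta = 1 => useful life (phase 2)
beta > 1 => wear-out (phase 3)
Since beta = 2.61, this is wear-out (increasing failure rate)
Phase = 3

3


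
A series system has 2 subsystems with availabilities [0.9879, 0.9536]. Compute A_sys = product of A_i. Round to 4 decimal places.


Subsystems: [0.9879, 0.9536]
After subsystem 1 (A=0.9879): product = 0.9879
After subsystem 2 (A=0.9536): product = 0.9421
A_sys = 0.9421

0.9421


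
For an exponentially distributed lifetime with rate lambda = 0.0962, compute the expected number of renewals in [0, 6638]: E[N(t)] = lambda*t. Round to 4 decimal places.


lambda = 0.0962
t = 6638
E[N(t)] = lambda * t
E[N(t)] = 0.0962 * 6638
E[N(t)] = 638.5756

638.5756


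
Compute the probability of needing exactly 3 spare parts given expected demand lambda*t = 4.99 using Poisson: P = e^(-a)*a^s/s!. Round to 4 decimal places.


a = 4.99, s = 3
e^(-a) = e^(-4.99) = 0.0068
a^s = 4.99^3 = 124.2515
s! = 6
P = 0.0068 * 124.2515 / 6
P = 0.1409

0.1409


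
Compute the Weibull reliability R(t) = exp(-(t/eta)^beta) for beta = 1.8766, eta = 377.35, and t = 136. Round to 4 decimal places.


beta = 1.8766, eta = 377.35, t = 136
t/eta = 136 / 377.35 = 0.3604
(t/eta)^beta = 0.3604^1.8766 = 0.1473
R(t) = exp(-0.1473)
R(t) = 0.863

0.863


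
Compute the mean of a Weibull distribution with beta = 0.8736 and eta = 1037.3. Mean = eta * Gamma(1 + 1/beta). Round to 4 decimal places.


beta = 0.8736, eta = 1037.3
1/beta = 1.1447
1 + 1/beta = 2.1447
Gamma(2.1447) = 1.0701
Mean = 1037.3 * 1.0701
Mean = 1109.9874

1109.9874


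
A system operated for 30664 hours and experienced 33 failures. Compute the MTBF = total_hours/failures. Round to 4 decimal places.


total_hours = 30664
failures = 33
MTBF = 30664 / 33
MTBF = 929.2121

929.2121


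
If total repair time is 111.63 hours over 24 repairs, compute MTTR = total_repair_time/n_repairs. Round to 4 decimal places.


total_repair_time = 111.63
n_repairs = 24
MTTR = 111.63 / 24
MTTR = 4.6513

4.6513


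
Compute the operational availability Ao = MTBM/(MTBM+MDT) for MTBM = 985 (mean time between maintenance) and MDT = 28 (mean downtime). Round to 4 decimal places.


MTBM = 985
MDT = 28
MTBM + MDT = 1013
Ao = 985 / 1013
Ao = 0.9724

0.9724


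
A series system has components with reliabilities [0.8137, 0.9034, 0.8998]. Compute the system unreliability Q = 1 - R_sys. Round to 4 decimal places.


Components: [0.8137, 0.9034, 0.8998]
After component 1: product = 0.8137
After component 2: product = 0.7351
After component 3: product = 0.6614
R_sys = 0.6614
Q = 1 - 0.6614 = 0.3386

0.3386


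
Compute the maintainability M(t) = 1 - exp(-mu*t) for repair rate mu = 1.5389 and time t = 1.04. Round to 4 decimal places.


mu = 1.5389, t = 1.04
mu * t = 1.5389 * 1.04 = 1.6005
exp(-1.6005) = 0.2018
M(t) = 1 - 0.2018
M(t) = 0.7982

0.7982


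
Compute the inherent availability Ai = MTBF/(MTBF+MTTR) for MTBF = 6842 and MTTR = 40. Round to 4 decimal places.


MTBF = 6842
MTTR = 40
MTBF + MTTR = 6882
Ai = 6842 / 6882
Ai = 0.9942

0.9942


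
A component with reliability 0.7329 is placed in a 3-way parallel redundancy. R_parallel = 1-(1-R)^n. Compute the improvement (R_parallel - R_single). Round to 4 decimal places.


R_single = 0.7329, n = 3
1 - R_single = 0.2671
(1 - R_single)^n = 0.2671^3 = 0.0191
R_parallel = 1 - 0.0191 = 0.9809
Improvement = 0.9809 - 0.7329
Improvement = 0.248

0.248


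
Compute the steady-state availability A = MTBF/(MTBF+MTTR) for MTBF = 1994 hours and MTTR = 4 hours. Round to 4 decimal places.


MTBF = 1994
MTTR = 4
MTBF + MTTR = 1998
A = 1994 / 1998
A = 0.998

0.998


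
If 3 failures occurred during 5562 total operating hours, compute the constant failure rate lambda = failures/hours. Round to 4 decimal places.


failures = 3
total_hours = 5562
lambda = 3 / 5562
lambda = 0.0005

0.0005


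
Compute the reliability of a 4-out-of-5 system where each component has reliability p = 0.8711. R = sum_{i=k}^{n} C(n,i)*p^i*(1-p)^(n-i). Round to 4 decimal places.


k = 4, n = 5, p = 0.8711
i=4: C(5,4)=5 * 0.8711^4 * 0.1289^1 = 0.3711
i=5: C(5,5)=1 * 0.8711^5 * 0.1289^0 = 0.5016
R = sum of terms = 0.8727

0.8727


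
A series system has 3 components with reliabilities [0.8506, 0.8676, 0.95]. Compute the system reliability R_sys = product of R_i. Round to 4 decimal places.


Components: [0.8506, 0.8676, 0.95]
After component 1 (R=0.8506): product = 0.8506
After component 2 (R=0.8676): product = 0.738
After component 3 (R=0.95): product = 0.7011
R_sys = 0.7011

0.7011


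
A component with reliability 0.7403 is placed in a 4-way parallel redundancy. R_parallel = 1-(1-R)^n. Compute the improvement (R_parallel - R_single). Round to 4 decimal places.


R_single = 0.7403, n = 4
1 - R_single = 0.2597
(1 - R_single)^n = 0.2597^4 = 0.0045
R_parallel = 1 - 0.0045 = 0.9955
Improvement = 0.9955 - 0.7403
Improvement = 0.2552

0.2552


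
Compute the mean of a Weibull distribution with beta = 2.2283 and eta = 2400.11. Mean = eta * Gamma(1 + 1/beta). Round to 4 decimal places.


beta = 2.2283, eta = 2400.11
1/beta = 0.4488
1 + 1/beta = 1.4488
Gamma(1.4488) = 0.8857
Mean = 2400.11 * 0.8857
Mean = 2125.7158

2125.7158


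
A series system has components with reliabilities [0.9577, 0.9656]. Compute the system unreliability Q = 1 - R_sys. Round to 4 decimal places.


Components: [0.9577, 0.9656]
After component 1: product = 0.9577
After component 2: product = 0.9248
R_sys = 0.9248
Q = 1 - 0.9248 = 0.0752

0.0752


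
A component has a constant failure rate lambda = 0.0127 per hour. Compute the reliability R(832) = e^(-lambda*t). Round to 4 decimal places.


lambda = 0.0127
t = 832
lambda * t = 10.5664
R(t) = e^(-10.5664)
R(t) = 0.0

0.0


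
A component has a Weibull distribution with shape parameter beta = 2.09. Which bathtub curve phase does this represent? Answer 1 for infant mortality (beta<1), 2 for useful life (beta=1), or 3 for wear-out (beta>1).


beta = 2.09
Compare beta to 1:
beta < 1 => infant mortality (phase 1)
beta = 1 => useful life (phase 2)
beta > 1 => wear-out (phase 3)
Since beta = 2.09, this is wear-out (increasing failure rate)
Phase = 3

3


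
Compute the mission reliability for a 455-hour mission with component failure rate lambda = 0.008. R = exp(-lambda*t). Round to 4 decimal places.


lambda = 0.008
mission_time = 455
lambda * t = 0.008 * 455 = 3.64
R = exp(-3.64)
R = 0.0263

0.0263


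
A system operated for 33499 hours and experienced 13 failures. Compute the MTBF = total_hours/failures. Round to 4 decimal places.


total_hours = 33499
failures = 13
MTBF = 33499 / 13
MTBF = 2576.8462

2576.8462


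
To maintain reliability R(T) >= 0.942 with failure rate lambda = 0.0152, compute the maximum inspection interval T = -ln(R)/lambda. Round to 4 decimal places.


R_target = 0.942
lambda = 0.0152
-ln(0.942) = 0.0598
T = 0.0598 / 0.0152
T = 3.9309

3.9309


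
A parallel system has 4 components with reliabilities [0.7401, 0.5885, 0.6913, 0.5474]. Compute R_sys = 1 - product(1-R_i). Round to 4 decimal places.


Components: [0.7401, 0.5885, 0.6913, 0.5474]
(1 - 0.7401) = 0.2599, running product = 0.2599
(1 - 0.5885) = 0.4115, running product = 0.1069
(1 - 0.6913) = 0.3087, running product = 0.033
(1 - 0.5474) = 0.4526, running product = 0.0149
Product of (1-R_i) = 0.0149
R_sys = 1 - 0.0149 = 0.9851

0.9851


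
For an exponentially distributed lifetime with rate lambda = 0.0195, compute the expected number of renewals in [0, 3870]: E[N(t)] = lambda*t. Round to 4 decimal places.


lambda = 0.0195
t = 3870
E[N(t)] = lambda * t
E[N(t)] = 0.0195 * 3870
E[N(t)] = 75.465

75.465


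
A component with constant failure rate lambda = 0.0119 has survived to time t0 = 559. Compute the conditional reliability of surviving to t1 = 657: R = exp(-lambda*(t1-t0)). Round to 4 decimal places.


lambda = 0.0119
t0 = 559, t1 = 657
t1 - t0 = 98
lambda * (t1-t0) = 0.0119 * 98 = 1.1662
R = exp(-1.1662)
R = 0.3115

0.3115


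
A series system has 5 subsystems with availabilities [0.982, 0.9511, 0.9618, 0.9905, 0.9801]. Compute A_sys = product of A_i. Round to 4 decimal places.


Subsystems: [0.982, 0.9511, 0.9618, 0.9905, 0.9801]
After subsystem 1 (A=0.982): product = 0.982
After subsystem 2 (A=0.9511): product = 0.934
After subsystem 3 (A=0.9618): product = 0.8983
After subsystem 4 (A=0.9905): product = 0.8898
After subsystem 5 (A=0.9801): product = 0.8721
A_sys = 0.8721

0.8721


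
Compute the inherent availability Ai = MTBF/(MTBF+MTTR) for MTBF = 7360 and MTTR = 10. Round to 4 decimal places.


MTBF = 7360
MTTR = 10
MTBF + MTTR = 7370
Ai = 7360 / 7370
Ai = 0.9986

0.9986


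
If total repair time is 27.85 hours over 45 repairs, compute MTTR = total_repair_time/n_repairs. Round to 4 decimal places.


total_repair_time = 27.85
n_repairs = 45
MTTR = 27.85 / 45
MTTR = 0.6189

0.6189


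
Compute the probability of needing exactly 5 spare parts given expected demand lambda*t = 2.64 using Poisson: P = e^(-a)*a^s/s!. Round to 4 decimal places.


a = 2.64, s = 5
e^(-a) = e^(-2.64) = 0.0714
a^s = 2.64^5 = 128.2389
s! = 120
P = 0.0714 * 128.2389 / 120
P = 0.0763

0.0763


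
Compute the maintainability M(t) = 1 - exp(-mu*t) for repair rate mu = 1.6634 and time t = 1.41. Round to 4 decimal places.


mu = 1.6634, t = 1.41
mu * t = 1.6634 * 1.41 = 2.3454
exp(-2.3454) = 0.0958
M(t) = 1 - 0.0958
M(t) = 0.9042

0.9042


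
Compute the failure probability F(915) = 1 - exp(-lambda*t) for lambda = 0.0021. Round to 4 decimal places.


lambda = 0.0021, t = 915
lambda * t = 1.9215
exp(-1.9215) = 0.1464
F(t) = 1 - 0.1464
F(t) = 0.8536

0.8536


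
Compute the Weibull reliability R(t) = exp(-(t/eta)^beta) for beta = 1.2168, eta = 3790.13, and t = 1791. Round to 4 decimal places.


beta = 1.2168, eta = 3790.13, t = 1791
t/eta = 1791 / 3790.13 = 0.4725
(t/eta)^beta = 0.4725^1.2168 = 0.4017
R(t) = exp(-0.4017)
R(t) = 0.6692

0.6692


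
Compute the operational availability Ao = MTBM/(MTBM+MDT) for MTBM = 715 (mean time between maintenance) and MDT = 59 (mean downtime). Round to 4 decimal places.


MTBM = 715
MDT = 59
MTBM + MDT = 774
Ao = 715 / 774
Ao = 0.9238

0.9238


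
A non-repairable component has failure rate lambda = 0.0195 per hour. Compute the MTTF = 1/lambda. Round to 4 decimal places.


lambda = 0.0195
MTTF = 1 / 0.0195
MTTF = 51.2821

51.2821


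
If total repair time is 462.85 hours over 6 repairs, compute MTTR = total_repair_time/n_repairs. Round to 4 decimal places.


total_repair_time = 462.85
n_repairs = 6
MTTR = 462.85 / 6
MTTR = 77.1417

77.1417


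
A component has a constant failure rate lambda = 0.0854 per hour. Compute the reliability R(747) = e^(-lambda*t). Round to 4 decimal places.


lambda = 0.0854
t = 747
lambda * t = 63.7938
R(t) = e^(-63.7938)
R(t) = 0.0

0.0


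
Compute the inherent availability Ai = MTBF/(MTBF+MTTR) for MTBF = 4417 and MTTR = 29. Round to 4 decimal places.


MTBF = 4417
MTTR = 29
MTBF + MTTR = 4446
Ai = 4417 / 4446
Ai = 0.9935

0.9935


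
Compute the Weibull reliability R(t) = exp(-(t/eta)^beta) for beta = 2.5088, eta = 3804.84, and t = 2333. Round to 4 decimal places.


beta = 2.5088, eta = 3804.84, t = 2333
t/eta = 2333 / 3804.84 = 0.6132
(t/eta)^beta = 0.6132^2.5088 = 0.2931
R(t) = exp(-0.2931)
R(t) = 0.7459

0.7459


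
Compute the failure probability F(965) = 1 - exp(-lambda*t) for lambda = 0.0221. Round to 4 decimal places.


lambda = 0.0221, t = 965
lambda * t = 21.3265
exp(-21.3265) = 0.0
F(t) = 1 - 0.0
F(t) = 1.0

1.0


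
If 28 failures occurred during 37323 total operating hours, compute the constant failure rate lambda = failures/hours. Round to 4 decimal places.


failures = 28
total_hours = 37323
lambda = 28 / 37323
lambda = 0.0008

0.0008


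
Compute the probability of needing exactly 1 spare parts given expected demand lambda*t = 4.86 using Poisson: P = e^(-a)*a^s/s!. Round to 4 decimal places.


a = 4.86, s = 1
e^(-a) = e^(-4.86) = 0.0078
a^s = 4.86^1 = 4.86
s! = 1
P = 0.0078 * 4.86 / 1
P = 0.0377

0.0377


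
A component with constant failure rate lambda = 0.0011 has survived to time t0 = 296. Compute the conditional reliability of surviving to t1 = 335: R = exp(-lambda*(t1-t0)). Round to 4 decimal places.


lambda = 0.0011
t0 = 296, t1 = 335
t1 - t0 = 39
lambda * (t1-t0) = 0.0011 * 39 = 0.0429
R = exp(-0.0429)
R = 0.958

0.958


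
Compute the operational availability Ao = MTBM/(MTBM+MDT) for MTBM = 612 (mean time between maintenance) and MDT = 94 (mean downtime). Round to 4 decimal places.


MTBM = 612
MDT = 94
MTBM + MDT = 706
Ao = 612 / 706
Ao = 0.8669

0.8669


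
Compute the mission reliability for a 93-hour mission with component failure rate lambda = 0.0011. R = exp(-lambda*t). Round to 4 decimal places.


lambda = 0.0011
mission_time = 93
lambda * t = 0.0011 * 93 = 0.1023
R = exp(-0.1023)
R = 0.9028

0.9028


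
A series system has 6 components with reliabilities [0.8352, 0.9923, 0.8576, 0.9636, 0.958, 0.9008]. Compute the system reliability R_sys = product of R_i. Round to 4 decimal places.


Components: [0.8352, 0.9923, 0.8576, 0.9636, 0.958, 0.9008]
After component 1 (R=0.8352): product = 0.8352
After component 2 (R=0.9923): product = 0.8288
After component 3 (R=0.8576): product = 0.7108
After component 4 (R=0.9636): product = 0.6849
After component 5 (R=0.958): product = 0.6561
After component 6 (R=0.9008): product = 0.591
R_sys = 0.591

0.591


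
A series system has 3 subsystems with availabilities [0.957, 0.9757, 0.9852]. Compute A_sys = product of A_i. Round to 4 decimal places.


Subsystems: [0.957, 0.9757, 0.9852]
After subsystem 1 (A=0.957): product = 0.957
After subsystem 2 (A=0.9757): product = 0.9337
After subsystem 3 (A=0.9852): product = 0.9199
A_sys = 0.9199

0.9199


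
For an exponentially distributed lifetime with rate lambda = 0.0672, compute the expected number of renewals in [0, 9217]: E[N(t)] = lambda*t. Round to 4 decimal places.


lambda = 0.0672
t = 9217
E[N(t)] = lambda * t
E[N(t)] = 0.0672 * 9217
E[N(t)] = 619.3824

619.3824


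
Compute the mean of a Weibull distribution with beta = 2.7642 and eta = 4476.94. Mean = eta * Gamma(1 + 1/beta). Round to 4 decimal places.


beta = 2.7642, eta = 4476.94
1/beta = 0.3618
1 + 1/beta = 1.3618
Gamma(1.3618) = 0.89
Mean = 4476.94 * 0.89
Mean = 3984.5821

3984.5821


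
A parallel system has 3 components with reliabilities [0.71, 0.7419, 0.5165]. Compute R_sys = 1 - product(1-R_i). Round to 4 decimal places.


Components: [0.71, 0.7419, 0.5165]
(1 - 0.71) = 0.29, running product = 0.29
(1 - 0.7419) = 0.2581, running product = 0.0748
(1 - 0.5165) = 0.4835, running product = 0.0362
Product of (1-R_i) = 0.0362
R_sys = 1 - 0.0362 = 0.9638

0.9638


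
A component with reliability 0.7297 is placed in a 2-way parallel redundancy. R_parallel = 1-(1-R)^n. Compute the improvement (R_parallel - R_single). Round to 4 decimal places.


R_single = 0.7297, n = 2
1 - R_single = 0.2703
(1 - R_single)^n = 0.2703^2 = 0.0731
R_parallel = 1 - 0.0731 = 0.9269
Improvement = 0.9269 - 0.7297
Improvement = 0.1972

0.1972


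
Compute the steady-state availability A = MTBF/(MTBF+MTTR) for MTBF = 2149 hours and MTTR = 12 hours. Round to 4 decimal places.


MTBF = 2149
MTTR = 12
MTBF + MTTR = 2161
A = 2149 / 2161
A = 0.9944

0.9944


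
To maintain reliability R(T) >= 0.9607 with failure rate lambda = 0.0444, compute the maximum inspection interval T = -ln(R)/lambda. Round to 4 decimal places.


R_target = 0.9607
lambda = 0.0444
-ln(0.9607) = 0.0401
T = 0.0401 / 0.0444
T = 0.903

0.903


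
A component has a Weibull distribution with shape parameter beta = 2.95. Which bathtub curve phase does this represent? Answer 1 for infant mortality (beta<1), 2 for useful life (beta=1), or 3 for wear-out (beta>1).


beta = 2.95
Compare beta to 1:
beta < 1 => infant mortality (phase 1)
beta = 1 => useful life (phase 2)
beta > 1 => wear-out (phase 3)
Since beta = 2.95, this is wear-out (increasing failure rate)
Phase = 3

3


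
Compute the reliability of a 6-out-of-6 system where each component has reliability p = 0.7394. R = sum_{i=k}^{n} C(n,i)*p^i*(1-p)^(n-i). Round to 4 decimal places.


k = 6, n = 6, p = 0.7394
i=6: C(6,6)=1 * 0.7394^6 * 0.2606^0 = 0.1634
R = sum of terms = 0.1634

0.1634


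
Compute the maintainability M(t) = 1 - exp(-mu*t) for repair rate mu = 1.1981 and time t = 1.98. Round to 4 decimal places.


mu = 1.1981, t = 1.98
mu * t = 1.1981 * 1.98 = 2.3722
exp(-2.3722) = 0.0933
M(t) = 1 - 0.0933
M(t) = 0.9067

0.9067


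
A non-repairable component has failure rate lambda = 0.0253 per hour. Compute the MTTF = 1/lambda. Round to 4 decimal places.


lambda = 0.0253
MTTF = 1 / 0.0253
MTTF = 39.5257

39.5257


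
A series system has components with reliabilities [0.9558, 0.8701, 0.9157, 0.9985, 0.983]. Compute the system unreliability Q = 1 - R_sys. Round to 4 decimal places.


Components: [0.9558, 0.8701, 0.9157, 0.9985, 0.983]
After component 1: product = 0.9558
After component 2: product = 0.8316
After component 3: product = 0.7615
After component 4: product = 0.7604
After component 5: product = 0.7475
R_sys = 0.7475
Q = 1 - 0.7475 = 0.2525

0.2525


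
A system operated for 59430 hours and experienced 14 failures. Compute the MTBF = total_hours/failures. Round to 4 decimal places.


total_hours = 59430
failures = 14
MTBF = 59430 / 14
MTBF = 4245.0

4245.0


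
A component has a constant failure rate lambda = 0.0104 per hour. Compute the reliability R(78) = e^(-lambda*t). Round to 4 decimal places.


lambda = 0.0104
t = 78
lambda * t = 0.8112
R(t) = e^(-0.8112)
R(t) = 0.4443

0.4443


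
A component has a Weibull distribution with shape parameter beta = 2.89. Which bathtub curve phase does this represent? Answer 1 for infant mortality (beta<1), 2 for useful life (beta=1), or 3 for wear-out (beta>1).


beta = 2.89
Compare beta to 1:
beta < 1 => infant mortality (phase 1)
beta = 1 => useful life (phase 2)
beta > 1 => wear-out (phase 3)
Since beta = 2.89, this is wear-out (increasing failure rate)
Phase = 3

3


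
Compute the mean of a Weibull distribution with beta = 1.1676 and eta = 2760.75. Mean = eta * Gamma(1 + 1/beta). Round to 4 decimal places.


beta = 1.1676, eta = 2760.75
1/beta = 0.8565
1 + 1/beta = 1.8565
Gamma(1.8565) = 0.9476
Mean = 2760.75 * 0.9476
Mean = 2616.0554

2616.0554


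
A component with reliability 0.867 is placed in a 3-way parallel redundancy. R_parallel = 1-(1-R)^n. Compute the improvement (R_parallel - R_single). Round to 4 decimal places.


R_single = 0.867, n = 3
1 - R_single = 0.133
(1 - R_single)^n = 0.133^3 = 0.0024
R_parallel = 1 - 0.0024 = 0.9976
Improvement = 0.9976 - 0.867
Improvement = 0.1306

0.1306


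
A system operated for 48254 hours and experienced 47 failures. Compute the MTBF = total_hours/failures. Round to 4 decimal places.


total_hours = 48254
failures = 47
MTBF = 48254 / 47
MTBF = 1026.6809

1026.6809


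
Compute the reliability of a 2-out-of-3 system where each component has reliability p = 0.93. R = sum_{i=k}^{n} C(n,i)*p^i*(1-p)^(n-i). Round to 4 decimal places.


k = 2, n = 3, p = 0.93
i=2: C(3,2)=3 * 0.93^2 * 0.07^1 = 0.1816
i=3: C(3,3)=1 * 0.93^3 * 0.07^0 = 0.8044
R = sum of terms = 0.986

0.986


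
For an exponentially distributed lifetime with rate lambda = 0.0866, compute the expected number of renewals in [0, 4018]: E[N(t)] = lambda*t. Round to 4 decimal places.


lambda = 0.0866
t = 4018
E[N(t)] = lambda * t
E[N(t)] = 0.0866 * 4018
E[N(t)] = 347.9588

347.9588


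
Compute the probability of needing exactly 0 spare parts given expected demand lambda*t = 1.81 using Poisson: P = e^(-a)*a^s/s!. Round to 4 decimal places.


a = 1.81, s = 0
e^(-a) = e^(-1.81) = 0.1637
a^s = 1.81^0 = 1.0
s! = 1
P = 0.1637 * 1.0 / 1
P = 0.1637

0.1637


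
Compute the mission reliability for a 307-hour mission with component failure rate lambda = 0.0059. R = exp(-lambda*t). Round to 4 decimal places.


lambda = 0.0059
mission_time = 307
lambda * t = 0.0059 * 307 = 1.8113
R = exp(-1.8113)
R = 0.1634

0.1634


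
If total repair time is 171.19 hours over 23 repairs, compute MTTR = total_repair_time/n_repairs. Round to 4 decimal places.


total_repair_time = 171.19
n_repairs = 23
MTTR = 171.19 / 23
MTTR = 7.443

7.443


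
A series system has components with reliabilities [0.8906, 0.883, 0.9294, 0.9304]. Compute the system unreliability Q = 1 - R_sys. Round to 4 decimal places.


Components: [0.8906, 0.883, 0.9294, 0.9304]
After component 1: product = 0.8906
After component 2: product = 0.7864
After component 3: product = 0.7309
After component 4: product = 0.68
R_sys = 0.68
Q = 1 - 0.68 = 0.32

0.32


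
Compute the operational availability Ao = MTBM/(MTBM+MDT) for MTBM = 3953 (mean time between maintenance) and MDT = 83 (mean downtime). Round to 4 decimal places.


MTBM = 3953
MDT = 83
MTBM + MDT = 4036
Ao = 3953 / 4036
Ao = 0.9794

0.9794


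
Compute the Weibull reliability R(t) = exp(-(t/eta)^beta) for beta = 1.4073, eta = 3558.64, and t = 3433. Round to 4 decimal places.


beta = 1.4073, eta = 3558.64, t = 3433
t/eta = 3433 / 3558.64 = 0.9647
(t/eta)^beta = 0.9647^1.4073 = 0.9507
R(t) = exp(-0.9507)
R(t) = 0.3865

0.3865


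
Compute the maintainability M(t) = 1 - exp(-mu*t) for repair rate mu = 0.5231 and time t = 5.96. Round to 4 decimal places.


mu = 0.5231, t = 5.96
mu * t = 0.5231 * 5.96 = 3.1177
exp(-3.1177) = 0.0443
M(t) = 1 - 0.0443
M(t) = 0.9557

0.9557


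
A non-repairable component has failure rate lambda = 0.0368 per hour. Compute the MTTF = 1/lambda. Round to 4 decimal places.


lambda = 0.0368
MTTF = 1 / 0.0368
MTTF = 27.1739

27.1739


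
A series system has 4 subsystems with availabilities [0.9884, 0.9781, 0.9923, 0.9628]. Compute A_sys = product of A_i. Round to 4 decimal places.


Subsystems: [0.9884, 0.9781, 0.9923, 0.9628]
After subsystem 1 (A=0.9884): product = 0.9884
After subsystem 2 (A=0.9781): product = 0.9668
After subsystem 3 (A=0.9923): product = 0.9593
After subsystem 4 (A=0.9628): product = 0.9236
A_sys = 0.9236

0.9236


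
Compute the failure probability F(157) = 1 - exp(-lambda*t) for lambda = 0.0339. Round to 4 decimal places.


lambda = 0.0339, t = 157
lambda * t = 5.3223
exp(-5.3223) = 0.0049
F(t) = 1 - 0.0049
F(t) = 0.9951

0.9951


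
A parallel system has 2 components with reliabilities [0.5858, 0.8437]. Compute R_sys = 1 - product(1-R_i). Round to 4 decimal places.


Components: [0.5858, 0.8437]
(1 - 0.5858) = 0.4142, running product = 0.4142
(1 - 0.8437) = 0.1563, running product = 0.0647
Product of (1-R_i) = 0.0647
R_sys = 1 - 0.0647 = 0.9353

0.9353


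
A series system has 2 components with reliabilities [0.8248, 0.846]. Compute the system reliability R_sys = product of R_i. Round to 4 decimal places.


Components: [0.8248, 0.846]
After component 1 (R=0.8248): product = 0.8248
After component 2 (R=0.846): product = 0.6978
R_sys = 0.6978

0.6978


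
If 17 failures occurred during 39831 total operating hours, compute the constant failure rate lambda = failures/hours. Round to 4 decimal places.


failures = 17
total_hours = 39831
lambda = 17 / 39831
lambda = 0.0004

0.0004


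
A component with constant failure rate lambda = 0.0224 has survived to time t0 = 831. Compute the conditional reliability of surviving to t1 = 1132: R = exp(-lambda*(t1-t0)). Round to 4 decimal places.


lambda = 0.0224
t0 = 831, t1 = 1132
t1 - t0 = 301
lambda * (t1-t0) = 0.0224 * 301 = 6.7424
R = exp(-6.7424)
R = 0.0012

0.0012


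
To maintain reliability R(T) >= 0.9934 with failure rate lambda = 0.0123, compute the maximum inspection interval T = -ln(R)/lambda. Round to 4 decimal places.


R_target = 0.9934
lambda = 0.0123
-ln(0.9934) = 0.0066
T = 0.0066 / 0.0123
T = 0.5384

0.5384


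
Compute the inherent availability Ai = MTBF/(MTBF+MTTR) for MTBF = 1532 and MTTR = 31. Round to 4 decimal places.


MTBF = 1532
MTTR = 31
MTBF + MTTR = 1563
Ai = 1532 / 1563
Ai = 0.9802

0.9802


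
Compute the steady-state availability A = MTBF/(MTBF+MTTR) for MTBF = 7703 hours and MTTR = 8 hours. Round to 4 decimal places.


MTBF = 7703
MTTR = 8
MTBF + MTTR = 7711
A = 7703 / 7711
A = 0.999

0.999


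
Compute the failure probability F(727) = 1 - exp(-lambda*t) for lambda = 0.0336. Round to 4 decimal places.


lambda = 0.0336, t = 727
lambda * t = 24.4272
exp(-24.4272) = 0.0
F(t) = 1 - 0.0
F(t) = 1.0

1.0


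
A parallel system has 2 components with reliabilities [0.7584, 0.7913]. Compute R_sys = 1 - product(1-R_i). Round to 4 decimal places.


Components: [0.7584, 0.7913]
(1 - 0.7584) = 0.2416, running product = 0.2416
(1 - 0.7913) = 0.2087, running product = 0.0504
Product of (1-R_i) = 0.0504
R_sys = 1 - 0.0504 = 0.9496

0.9496


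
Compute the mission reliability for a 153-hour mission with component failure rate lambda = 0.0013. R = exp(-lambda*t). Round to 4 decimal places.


lambda = 0.0013
mission_time = 153
lambda * t = 0.0013 * 153 = 0.1989
R = exp(-0.1989)
R = 0.8196

0.8196


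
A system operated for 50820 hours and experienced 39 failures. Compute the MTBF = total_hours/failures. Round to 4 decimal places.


total_hours = 50820
failures = 39
MTBF = 50820 / 39
MTBF = 1303.0769

1303.0769


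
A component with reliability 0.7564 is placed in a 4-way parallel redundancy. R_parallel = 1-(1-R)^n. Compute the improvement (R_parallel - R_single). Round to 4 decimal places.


R_single = 0.7564, n = 4
1 - R_single = 0.2436
(1 - R_single)^n = 0.2436^4 = 0.0035
R_parallel = 1 - 0.0035 = 0.9965
Improvement = 0.9965 - 0.7564
Improvement = 0.2401

0.2401


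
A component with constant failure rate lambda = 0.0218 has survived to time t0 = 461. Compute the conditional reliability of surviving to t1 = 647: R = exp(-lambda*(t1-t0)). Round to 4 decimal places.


lambda = 0.0218
t0 = 461, t1 = 647
t1 - t0 = 186
lambda * (t1-t0) = 0.0218 * 186 = 4.0548
R = exp(-4.0548)
R = 0.0173

0.0173


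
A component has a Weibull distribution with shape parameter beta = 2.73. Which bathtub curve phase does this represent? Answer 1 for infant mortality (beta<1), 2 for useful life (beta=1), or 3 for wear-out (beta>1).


beta = 2.73
Compare beta to 1:
beta < 1 => infant mortality (phase 1)
beta = 1 => useful life (phase 2)
beta > 1 => wear-out (phase 3)
Since beta = 2.73, this is wear-out (increasing failure rate)
Phase = 3

3


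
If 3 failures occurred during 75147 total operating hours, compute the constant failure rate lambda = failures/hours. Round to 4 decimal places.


failures = 3
total_hours = 75147
lambda = 3 / 75147
lambda = 0.0

0.0


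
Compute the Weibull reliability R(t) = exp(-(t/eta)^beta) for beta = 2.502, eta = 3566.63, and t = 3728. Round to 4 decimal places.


beta = 2.502, eta = 3566.63, t = 3728
t/eta = 3728 / 3566.63 = 1.0452
(t/eta)^beta = 1.0452^2.502 = 1.1171
R(t) = exp(-1.1171)
R(t) = 0.3272

0.3272


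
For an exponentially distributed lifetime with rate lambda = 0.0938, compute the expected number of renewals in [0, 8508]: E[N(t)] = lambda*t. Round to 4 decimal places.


lambda = 0.0938
t = 8508
E[N(t)] = lambda * t
E[N(t)] = 0.0938 * 8508
E[N(t)] = 798.0504

798.0504


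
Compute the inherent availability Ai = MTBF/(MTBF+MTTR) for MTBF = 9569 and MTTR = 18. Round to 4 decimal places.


MTBF = 9569
MTTR = 18
MTBF + MTTR = 9587
Ai = 9569 / 9587
Ai = 0.9981

0.9981


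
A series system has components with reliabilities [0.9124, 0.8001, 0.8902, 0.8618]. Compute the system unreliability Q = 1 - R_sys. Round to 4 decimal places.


Components: [0.9124, 0.8001, 0.8902, 0.8618]
After component 1: product = 0.9124
After component 2: product = 0.73
After component 3: product = 0.6499
After component 4: product = 0.56
R_sys = 0.56
Q = 1 - 0.56 = 0.44

0.44


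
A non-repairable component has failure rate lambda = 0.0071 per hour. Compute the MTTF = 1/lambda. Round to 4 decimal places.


lambda = 0.0071
MTTF = 1 / 0.0071
MTTF = 140.8451

140.8451


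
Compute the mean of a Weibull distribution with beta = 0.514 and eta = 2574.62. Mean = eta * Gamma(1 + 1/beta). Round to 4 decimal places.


beta = 0.514, eta = 2574.62
1/beta = 1.9455
1 + 1/beta = 2.9455
Gamma(2.9455) = 1.9031
Mean = 2574.62 * 1.9031
Mean = 4899.6849

4899.6849


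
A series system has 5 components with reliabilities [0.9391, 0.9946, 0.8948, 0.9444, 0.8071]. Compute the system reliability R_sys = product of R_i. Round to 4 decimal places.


Components: [0.9391, 0.9946, 0.8948, 0.9444, 0.8071]
After component 1 (R=0.9391): product = 0.9391
After component 2 (R=0.9946): product = 0.934
After component 3 (R=0.8948): product = 0.8358
After component 4 (R=0.9444): product = 0.7893
After component 5 (R=0.8071): product = 0.637
R_sys = 0.637

0.637


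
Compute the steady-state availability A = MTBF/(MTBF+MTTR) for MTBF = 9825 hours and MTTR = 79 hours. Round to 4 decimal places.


MTBF = 9825
MTTR = 79
MTBF + MTTR = 9904
A = 9825 / 9904
A = 0.992

0.992


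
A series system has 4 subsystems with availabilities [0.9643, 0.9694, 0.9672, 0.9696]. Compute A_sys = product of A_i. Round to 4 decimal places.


Subsystems: [0.9643, 0.9694, 0.9672, 0.9696]
After subsystem 1 (A=0.9643): product = 0.9643
After subsystem 2 (A=0.9694): product = 0.9348
After subsystem 3 (A=0.9672): product = 0.9041
After subsystem 4 (A=0.9696): product = 0.8766
A_sys = 0.8766

0.8766
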